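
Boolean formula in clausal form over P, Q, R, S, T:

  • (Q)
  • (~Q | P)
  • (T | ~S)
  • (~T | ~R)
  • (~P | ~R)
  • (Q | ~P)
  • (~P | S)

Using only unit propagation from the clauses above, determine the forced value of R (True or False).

False

(Q) stands alone — Q = True.
From (P | ~Q) and Q = True: P = True.
(~R | ~P) with P = True leaves only ~R, so R = False.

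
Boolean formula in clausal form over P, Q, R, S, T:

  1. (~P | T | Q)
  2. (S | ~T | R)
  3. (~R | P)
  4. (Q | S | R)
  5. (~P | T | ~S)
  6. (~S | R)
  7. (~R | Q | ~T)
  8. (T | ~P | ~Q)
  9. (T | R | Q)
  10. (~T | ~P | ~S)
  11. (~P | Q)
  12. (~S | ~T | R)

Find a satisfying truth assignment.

Try P = True.
  then Q is forced to True.
  then T is forced to True.
  then S is forced to False.
  then R is forced to True.

P=True  Q=True  R=True  S=False  T=True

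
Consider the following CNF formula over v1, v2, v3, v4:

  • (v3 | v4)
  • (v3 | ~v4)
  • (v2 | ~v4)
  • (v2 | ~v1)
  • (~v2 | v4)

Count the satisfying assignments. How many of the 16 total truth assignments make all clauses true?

3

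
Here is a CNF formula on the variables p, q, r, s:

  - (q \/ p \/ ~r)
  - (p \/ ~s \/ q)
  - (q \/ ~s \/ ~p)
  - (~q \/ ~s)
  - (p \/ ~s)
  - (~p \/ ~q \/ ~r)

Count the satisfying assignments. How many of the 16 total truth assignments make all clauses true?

6

The models are:
  p=F q=F r=F s=F
  p=F q=T r=F s=F
  p=F q=T r=T s=F
  p=T q=F r=F s=F
  p=T q=F r=T s=F
  p=T q=T r=F s=F
That's 6 in total.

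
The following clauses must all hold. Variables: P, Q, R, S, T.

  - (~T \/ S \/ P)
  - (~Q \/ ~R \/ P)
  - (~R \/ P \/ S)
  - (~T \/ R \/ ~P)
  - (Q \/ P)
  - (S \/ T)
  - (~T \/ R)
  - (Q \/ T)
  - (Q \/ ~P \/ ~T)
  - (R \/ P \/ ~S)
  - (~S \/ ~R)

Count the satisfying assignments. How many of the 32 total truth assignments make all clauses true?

2

The models are:
  P=1 Q=1 R=0 S=1 T=0
  P=1 Q=1 R=1 S=0 T=1
Count: 2.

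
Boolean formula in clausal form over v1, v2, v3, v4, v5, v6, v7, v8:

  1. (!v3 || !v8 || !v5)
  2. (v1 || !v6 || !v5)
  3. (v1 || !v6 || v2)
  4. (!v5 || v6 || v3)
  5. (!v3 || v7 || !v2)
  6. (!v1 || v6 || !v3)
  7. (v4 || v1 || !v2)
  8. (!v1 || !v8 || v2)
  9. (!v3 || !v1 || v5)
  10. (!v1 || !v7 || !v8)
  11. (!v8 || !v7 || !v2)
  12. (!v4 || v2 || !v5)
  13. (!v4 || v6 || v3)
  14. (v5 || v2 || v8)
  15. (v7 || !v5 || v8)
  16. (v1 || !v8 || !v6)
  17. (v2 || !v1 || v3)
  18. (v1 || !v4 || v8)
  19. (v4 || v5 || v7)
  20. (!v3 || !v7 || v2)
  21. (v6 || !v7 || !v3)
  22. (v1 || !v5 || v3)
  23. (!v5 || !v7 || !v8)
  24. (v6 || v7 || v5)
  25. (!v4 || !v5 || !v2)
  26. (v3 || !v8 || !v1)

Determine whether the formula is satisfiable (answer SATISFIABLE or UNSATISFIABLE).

SATISFIABLE

Branch on v1: take v1 = True.
For the remaining variables, v2 = True, v3 = True, v4 = False, v5 = True, v6 = True, v7 = True, v8 = False works.
Every clause has at least one true literal under this assignment.
So v1=1, v2=1, v3=1, v4=0, v5=1, v6=1, v7=1, v8=0 is a satisfying assignment.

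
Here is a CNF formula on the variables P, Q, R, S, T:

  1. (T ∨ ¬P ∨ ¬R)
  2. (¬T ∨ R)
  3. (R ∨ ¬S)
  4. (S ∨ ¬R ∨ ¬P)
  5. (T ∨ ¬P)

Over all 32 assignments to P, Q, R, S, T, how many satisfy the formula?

12

Case analysis on R and P:
  R=T, P=T: remaining (Q,S,T) ∈ {(F,T,T); (T,T,T)} — 2.
  R=T, P=F: Q, S, T free → 2^3 = 8.
  R=F, P=T: a clause becomes empty — 0.
  R=F, P=F: remaining (Q,S,T) ∈ {(F,F,F); (T,F,F)} — 2.
Total: 2 + 8 + 0 + 2 = 12.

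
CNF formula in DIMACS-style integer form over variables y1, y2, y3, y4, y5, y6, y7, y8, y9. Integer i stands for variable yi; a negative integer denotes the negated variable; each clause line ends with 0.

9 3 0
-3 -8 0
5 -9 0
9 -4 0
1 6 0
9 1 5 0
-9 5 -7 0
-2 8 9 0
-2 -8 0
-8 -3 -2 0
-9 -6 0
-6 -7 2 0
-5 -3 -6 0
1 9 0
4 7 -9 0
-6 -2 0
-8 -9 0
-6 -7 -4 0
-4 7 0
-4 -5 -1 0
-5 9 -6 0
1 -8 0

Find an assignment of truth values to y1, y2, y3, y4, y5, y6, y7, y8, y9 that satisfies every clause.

Try y1 = True.
Branch on y2: take y2 = True.
  then y8 is forced to False.
  then y9 is forced to True.
  then y5 is forced to True.
  then y6 is forced to False.
  then y4 is forced to False.
  then y7 is forced to True.
y3 is now unconstrained; take y3 = False.
Every clause has at least one true literal under this assignment.

y1=True, y2=True, y3=False, y4=False, y5=True, y6=False, y7=True, y8=False, y9=True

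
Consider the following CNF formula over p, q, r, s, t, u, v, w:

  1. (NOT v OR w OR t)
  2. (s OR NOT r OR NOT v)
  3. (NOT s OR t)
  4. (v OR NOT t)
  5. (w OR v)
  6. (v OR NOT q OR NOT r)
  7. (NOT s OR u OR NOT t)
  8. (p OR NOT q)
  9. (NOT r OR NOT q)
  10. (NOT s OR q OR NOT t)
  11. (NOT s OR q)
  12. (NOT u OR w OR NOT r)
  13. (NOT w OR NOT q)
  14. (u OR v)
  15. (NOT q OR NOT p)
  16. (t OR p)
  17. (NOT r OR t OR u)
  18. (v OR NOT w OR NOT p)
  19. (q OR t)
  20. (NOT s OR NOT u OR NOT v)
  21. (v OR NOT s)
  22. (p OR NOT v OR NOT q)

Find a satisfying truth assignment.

p=0, q=0, r=0, s=0, t=1, u=0, v=1, w=0

Check each clause:
  1. (t OR w OR NOT v) — t is true.
  2. (NOT v OR NOT r OR s) — NOT r is true.
  3. (t OR NOT s) — NOT s is true.
  4. (NOT t OR v) — v is true.
  5. (v OR w) — v is true.
  6. (NOT q OR v OR NOT r) — NOT r is true.
  7. (u OR NOT s OR NOT t) — NOT s is true.
  8. (NOT q OR p) — NOT q is true.
  9. (NOT q OR NOT r) — NOT r is true.
  10. (NOT s OR NOT t OR q) — NOT s is true.
  11. (NOT s OR q) — NOT s is true.
  12. (NOT u OR w OR NOT r) — NOT u is true.
  13. (NOT w OR NOT q) — NOT w is true.
  14. (v OR u) — v is true.
  15. (NOT p OR NOT q) — NOT p is true.
  16. (t OR p) — t is true.
  17. (t OR NOT r OR u) — t is true.
  18. (NOT p OR NOT w OR v) — NOT w is true.
  19. (t OR q) — t is true.
  20. (NOT u OR NOT s OR NOT v) — NOT u is true.
  21. (NOT s OR v) — NOT s is true.
  22. (p OR NOT v OR NOT q) — NOT q is true.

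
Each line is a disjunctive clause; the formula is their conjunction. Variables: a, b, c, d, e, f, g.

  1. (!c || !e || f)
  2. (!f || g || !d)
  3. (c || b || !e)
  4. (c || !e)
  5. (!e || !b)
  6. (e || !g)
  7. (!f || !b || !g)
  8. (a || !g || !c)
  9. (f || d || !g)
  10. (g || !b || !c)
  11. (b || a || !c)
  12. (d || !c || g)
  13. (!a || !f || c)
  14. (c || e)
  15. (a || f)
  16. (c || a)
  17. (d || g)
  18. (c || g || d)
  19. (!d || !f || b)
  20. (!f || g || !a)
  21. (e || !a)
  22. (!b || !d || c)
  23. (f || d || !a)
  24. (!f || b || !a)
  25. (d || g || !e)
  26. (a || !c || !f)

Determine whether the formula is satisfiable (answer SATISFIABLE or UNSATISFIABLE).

UNSATISFIABLE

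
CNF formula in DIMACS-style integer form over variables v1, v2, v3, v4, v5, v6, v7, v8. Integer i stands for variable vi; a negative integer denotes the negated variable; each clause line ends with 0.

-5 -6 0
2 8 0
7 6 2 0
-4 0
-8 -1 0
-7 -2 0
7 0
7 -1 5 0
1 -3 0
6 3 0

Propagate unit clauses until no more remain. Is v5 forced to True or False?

(~v4) is a unit clause: v4 = False.
(v7) is a unit clause: v7 = True.
From (~v7 \/ ~v2) and v7 = True: v2 = False.
(v8 \/ v2): since v2 = False, the clause reduces to (v8). v8 = True.
From (~v8 \/ ~v1) and v8 = True: v1 = False.
From (v1 \/ ~v3) and v1 = False: v3 = False.
In (v3 \/ v6), v3 is now false; v6 must hold, so v6 = True.
(~v6 \/ ~v5) with v6 = True leaves only ~v5, so v5 = False.

False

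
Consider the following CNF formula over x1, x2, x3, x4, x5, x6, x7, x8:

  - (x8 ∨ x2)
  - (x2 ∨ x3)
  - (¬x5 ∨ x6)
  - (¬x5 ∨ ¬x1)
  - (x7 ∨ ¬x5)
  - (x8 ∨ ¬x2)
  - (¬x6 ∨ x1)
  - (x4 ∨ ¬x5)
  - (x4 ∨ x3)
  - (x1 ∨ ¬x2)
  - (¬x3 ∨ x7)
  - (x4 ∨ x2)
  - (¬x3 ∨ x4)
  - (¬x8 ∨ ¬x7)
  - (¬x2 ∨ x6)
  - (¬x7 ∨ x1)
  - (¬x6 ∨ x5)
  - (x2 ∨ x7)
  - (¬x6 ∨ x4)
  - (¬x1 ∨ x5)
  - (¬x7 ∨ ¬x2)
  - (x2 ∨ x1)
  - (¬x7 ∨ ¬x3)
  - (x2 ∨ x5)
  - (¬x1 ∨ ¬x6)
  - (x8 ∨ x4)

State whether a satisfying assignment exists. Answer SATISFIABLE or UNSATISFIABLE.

UNSATISFIABLE

x2 = True:
  propagation gives x8=True, x1=True, x5=False; an empty clause results — contradiction.
x2 = False:
  propagation gives x8=True, x3=True, x7=True; an empty clause results — contradiction.
Every branch closes, so no satisfying assignment exists.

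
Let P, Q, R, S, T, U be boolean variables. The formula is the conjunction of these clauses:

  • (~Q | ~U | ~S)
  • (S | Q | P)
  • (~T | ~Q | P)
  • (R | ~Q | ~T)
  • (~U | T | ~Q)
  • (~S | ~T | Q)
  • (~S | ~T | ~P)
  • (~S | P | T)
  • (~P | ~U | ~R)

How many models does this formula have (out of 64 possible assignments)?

Split on Q, then T.
  Q=1, T=1: remaining (P,R,S,U) ∈ {(1,1,0,0)} — 1.
  Q=1, T=0: R free; 3 ways for (P,S,U) × 2^1 = 6.
  Q=0, T=1: remaining (P,R,S,U) ∈ {(1,0,0,0); (1,0,0,1); (1,1,0,0)} — 3.
  Q=0, T=0: S free; 3 ways for (P,R,U) × 2^1 = 6.
Total: 1 + 6 + 3 + 6 = 16.

16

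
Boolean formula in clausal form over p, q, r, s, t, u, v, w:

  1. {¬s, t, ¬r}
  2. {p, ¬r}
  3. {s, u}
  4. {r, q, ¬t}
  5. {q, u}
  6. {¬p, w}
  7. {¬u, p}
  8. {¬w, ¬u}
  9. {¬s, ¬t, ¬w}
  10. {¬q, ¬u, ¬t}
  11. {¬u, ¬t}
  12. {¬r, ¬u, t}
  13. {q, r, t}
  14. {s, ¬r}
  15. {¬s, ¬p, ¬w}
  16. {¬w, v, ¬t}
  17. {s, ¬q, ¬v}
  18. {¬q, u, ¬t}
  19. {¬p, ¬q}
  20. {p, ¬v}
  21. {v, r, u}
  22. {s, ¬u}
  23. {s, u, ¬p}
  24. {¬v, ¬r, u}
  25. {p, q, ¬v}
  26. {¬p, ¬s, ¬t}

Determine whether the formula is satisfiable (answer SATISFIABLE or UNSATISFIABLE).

UNSATISFIABLE

u = True:
  propagation gives p=True, w=True; an empty clause results — contradiction.
u = False:
  propagation gives s=True, q=True, t=False, r=False; an empty clause results — contradiction.
Every branch closes, so no satisfying assignment exists.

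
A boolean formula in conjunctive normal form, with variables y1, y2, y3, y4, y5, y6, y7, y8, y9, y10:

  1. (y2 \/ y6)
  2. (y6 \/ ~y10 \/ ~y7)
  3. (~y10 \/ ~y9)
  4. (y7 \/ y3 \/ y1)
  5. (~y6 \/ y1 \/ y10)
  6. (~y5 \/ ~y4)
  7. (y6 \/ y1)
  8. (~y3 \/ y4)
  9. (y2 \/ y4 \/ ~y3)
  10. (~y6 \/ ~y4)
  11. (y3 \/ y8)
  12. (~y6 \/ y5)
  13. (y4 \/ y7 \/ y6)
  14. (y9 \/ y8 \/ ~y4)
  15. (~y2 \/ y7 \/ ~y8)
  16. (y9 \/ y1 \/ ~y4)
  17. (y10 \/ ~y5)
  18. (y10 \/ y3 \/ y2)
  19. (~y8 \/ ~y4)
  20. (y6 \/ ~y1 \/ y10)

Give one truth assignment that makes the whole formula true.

Try y1 = True.
For the remaining variables, y2 = False, y3 = False, y4 = False, y5 = True, y6 = True, y7 = True, y8 = True, y9 = False, y10 = True works.

y1=T, y2=F, y3=F, y4=F, y5=T, y6=T, y7=T, y8=T, y9=F, y10=T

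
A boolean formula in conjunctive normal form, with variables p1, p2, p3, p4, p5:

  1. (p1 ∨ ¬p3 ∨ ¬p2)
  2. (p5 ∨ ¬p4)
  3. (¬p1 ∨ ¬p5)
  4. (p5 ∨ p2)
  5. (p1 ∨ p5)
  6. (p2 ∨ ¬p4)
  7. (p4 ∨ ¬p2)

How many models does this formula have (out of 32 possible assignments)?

3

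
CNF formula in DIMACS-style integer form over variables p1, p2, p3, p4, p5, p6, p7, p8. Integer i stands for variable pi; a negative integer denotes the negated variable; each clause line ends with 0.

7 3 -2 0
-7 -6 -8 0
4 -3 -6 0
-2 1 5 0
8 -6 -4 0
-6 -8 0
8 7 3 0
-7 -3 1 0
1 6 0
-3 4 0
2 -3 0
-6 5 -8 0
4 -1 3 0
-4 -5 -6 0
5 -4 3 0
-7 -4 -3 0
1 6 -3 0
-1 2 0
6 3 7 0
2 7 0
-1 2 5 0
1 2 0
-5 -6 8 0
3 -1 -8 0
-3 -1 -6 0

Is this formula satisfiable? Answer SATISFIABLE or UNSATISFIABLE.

Try p1 = True.
  then p2 is forced to True.
Set p3 = True and propagate.
  then p4 is forced to True.
  then p7 is forced to False.
  then p6 is forced to False.
p5, p8 are now unconstrained; take p5 = False, p8 = True.
So p1=1  p2=1  p3=1  p4=1  p5=0  p6=0  p7=0  p8=1 is a satisfying assignment.

SATISFIABLE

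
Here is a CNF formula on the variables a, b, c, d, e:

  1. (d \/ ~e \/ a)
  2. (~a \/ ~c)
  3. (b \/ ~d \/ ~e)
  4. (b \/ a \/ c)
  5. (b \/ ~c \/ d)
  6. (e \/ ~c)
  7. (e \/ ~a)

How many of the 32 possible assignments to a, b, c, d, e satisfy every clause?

7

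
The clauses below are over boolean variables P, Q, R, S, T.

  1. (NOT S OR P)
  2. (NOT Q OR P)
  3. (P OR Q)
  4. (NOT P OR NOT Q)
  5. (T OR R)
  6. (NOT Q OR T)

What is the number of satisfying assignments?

6

The models are:
  P=T Q=F R=F S=F T=T
  P=T Q=F R=F S=T T=T
  P=T Q=F R=T S=F T=F
  P=T Q=F R=T S=F T=T
  P=T Q=F R=T S=T T=F
  P=T Q=F R=T S=T T=T
Count: 6.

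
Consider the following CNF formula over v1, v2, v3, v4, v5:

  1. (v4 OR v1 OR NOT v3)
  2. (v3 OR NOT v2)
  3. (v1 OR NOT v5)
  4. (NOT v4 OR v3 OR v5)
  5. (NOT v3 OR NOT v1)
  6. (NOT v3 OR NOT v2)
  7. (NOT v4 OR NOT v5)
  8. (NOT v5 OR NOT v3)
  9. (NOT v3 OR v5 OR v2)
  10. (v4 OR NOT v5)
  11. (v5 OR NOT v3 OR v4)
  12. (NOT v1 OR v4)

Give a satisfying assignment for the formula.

v1=F, v2=F, v3=F, v4=F, v5=F

Check each clause:
  1. (NOT v3 OR v1 OR v4) — NOT v3 is true.
  2. (NOT v2 OR v3) — NOT v2 is true.
  3. (NOT v5 OR v1) — NOT v5 is true.
  4. (v5 OR v3 OR NOT v4) — NOT v4 is true.
  5. (NOT v3 OR NOT v1) — NOT v3 is true.
  6. (NOT v2 OR NOT v3) — NOT v3 is true.
  7. (NOT v4 OR NOT v5) — NOT v5 is true.
  8. (NOT v5 OR NOT v3) — NOT v5 is true.
  9. (v5 OR v2 OR NOT v3) — NOT v3 is true.
  10. (NOT v5 OR v4) — NOT v5 is true.
  11. (NOT v3 OR v4 OR v5) — NOT v3 is true.
  12. (NOT v1 OR v4) — NOT v1 is true.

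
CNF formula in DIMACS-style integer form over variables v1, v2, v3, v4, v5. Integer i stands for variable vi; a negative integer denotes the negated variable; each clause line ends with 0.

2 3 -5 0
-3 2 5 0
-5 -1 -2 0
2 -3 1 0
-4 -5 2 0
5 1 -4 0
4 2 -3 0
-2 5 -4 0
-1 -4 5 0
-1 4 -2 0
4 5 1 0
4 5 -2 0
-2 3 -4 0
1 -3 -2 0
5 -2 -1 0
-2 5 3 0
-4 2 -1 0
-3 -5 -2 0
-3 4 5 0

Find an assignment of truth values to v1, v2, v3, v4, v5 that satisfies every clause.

v1=False  v2=True  v3=False  v4=False  v5=True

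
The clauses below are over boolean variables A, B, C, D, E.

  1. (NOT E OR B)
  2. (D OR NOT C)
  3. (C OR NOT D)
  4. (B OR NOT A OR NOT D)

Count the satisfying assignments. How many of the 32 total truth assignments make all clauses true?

11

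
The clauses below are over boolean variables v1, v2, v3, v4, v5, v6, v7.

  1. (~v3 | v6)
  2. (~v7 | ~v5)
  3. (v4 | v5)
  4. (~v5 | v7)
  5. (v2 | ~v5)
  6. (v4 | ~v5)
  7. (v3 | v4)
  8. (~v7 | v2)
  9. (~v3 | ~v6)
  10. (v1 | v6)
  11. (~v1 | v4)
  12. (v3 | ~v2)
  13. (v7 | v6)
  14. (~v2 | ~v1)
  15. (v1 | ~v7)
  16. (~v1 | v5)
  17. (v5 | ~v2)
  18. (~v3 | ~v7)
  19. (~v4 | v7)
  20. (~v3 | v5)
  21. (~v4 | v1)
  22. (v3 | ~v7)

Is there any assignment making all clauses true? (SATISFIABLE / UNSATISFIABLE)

UNSATISFIABLE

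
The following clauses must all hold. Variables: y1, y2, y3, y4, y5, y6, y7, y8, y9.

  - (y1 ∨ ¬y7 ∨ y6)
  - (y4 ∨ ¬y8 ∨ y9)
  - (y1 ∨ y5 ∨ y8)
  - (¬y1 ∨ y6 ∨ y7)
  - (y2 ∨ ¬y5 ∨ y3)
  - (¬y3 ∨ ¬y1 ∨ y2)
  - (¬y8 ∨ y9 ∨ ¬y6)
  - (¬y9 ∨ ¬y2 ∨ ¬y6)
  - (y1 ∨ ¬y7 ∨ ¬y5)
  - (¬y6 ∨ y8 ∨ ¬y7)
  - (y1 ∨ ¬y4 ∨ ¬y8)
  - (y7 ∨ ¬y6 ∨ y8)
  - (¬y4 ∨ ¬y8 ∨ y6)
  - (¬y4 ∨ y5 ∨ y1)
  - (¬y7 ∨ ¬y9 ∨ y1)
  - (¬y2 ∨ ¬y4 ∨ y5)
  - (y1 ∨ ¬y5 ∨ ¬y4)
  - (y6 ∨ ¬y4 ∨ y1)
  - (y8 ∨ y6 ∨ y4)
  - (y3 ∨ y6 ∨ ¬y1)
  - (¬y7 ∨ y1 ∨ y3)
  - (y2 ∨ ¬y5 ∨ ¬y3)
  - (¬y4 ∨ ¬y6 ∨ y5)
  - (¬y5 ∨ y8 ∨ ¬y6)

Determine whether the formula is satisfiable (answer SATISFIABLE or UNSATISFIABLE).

SATISFIABLE

Try y1 = False.
Try y2 = True.
The remaining clauses are satisfied by y3 = False, y4 = False, y5 = False, y6 = False, y7 = False, y8 = True, y9 = True.
So y1=False, y2=True, y3=False, y4=False, y5=False, y6=False, y7=False, y8=True, y9=True is a satisfying assignment.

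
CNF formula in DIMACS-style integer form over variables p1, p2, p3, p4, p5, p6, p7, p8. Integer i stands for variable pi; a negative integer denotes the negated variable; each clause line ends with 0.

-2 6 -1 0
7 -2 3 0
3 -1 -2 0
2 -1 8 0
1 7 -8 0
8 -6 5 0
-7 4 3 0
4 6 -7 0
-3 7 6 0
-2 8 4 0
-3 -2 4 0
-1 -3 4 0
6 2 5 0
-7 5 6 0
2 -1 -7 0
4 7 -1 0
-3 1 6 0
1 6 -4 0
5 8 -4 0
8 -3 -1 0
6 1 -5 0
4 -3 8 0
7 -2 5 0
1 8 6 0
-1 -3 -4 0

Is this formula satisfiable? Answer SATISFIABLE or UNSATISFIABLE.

Branch on p1: take p1 = True.
The remaining clauses are satisfied by p2 = False, p3 = False, p4 = True, p5 = True, p6 = True, p7 = False, p8 = True.
So p1=T  p2=F  p3=F  p4=T  p5=T  p6=T  p7=F  p8=T is a satisfying assignment.

SATISFIABLE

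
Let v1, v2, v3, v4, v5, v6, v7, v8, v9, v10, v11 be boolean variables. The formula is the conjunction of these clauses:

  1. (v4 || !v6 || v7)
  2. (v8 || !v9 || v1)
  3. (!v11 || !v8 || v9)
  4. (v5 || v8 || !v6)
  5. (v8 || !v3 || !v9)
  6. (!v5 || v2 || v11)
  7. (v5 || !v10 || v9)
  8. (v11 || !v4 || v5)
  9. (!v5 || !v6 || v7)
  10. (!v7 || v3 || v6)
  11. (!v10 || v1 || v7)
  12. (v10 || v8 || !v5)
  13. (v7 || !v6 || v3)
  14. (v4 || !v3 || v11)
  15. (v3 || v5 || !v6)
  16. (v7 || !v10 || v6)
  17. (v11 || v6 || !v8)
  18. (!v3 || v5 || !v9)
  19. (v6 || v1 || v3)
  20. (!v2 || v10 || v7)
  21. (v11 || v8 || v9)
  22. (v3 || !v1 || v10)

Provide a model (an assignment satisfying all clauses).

v1=True  v2=True  v3=True  v4=False  v5=True  v6=True  v7=True  v8=True  v9=True  v10=True  v11=True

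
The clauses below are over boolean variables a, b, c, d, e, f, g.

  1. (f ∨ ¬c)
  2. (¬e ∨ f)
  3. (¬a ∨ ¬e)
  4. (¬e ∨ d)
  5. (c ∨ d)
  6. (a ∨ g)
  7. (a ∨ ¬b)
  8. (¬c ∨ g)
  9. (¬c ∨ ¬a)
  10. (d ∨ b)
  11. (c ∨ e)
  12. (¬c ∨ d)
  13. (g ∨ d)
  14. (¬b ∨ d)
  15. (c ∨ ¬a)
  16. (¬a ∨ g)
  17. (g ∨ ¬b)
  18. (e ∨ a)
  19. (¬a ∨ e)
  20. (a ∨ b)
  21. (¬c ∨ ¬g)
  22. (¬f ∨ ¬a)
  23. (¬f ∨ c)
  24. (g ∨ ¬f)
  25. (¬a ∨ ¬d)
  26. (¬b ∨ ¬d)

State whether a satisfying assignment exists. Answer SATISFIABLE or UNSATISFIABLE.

UNSATISFIABLE

a = True:
  propagation gives e=False; an empty clause results — contradiction.
a = False:
  propagation gives g=True, b=False; an empty clause results — contradiction.
Every branch closes, so no satisfying assignment exists.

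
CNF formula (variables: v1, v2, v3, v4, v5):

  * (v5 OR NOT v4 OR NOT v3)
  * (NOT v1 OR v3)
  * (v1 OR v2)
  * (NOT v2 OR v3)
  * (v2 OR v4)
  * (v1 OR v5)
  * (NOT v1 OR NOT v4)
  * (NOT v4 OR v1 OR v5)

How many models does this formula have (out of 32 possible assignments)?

4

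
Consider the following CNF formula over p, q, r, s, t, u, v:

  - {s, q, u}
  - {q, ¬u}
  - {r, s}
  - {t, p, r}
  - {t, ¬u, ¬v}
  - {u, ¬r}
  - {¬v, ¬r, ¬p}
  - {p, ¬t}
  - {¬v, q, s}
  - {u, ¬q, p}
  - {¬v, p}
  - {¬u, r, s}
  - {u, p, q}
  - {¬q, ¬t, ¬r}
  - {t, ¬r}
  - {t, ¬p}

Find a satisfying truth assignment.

s occurs only positively in the remaining clauses — set s = True.
Try p = True.
  then t is forced to True.
Try q = False.
  then u is forced to False.
  then r is forced to False.
v is now unconstrained; take v = True.
Check each clause:
  1. {q, s, u} — s is true.
  2. {¬u, q} — ¬u is true.
  3. {s, r} — s is true.
  4. {p, t, r} — p is true.
  5. {¬v, t, ¬u} — ¬u is true.
  6. {¬r, u} — ¬r is true.
  7. {¬p, ¬v, ¬r} — ¬r is true.
  8. {p, ¬t} — p is true.
  9. {q, s, ¬v} — s is true.
  10. {¬q, p, u} — p is true.
  11. {p, ¬v} — p is true.
  12. {¬u, r, s} — ¬u is true.
  13. {u, q, p} — p is true.
  14. {¬t, ¬r, ¬q} — ¬r is true.
  15. {¬r, t} — t is true.
  16. {t, ¬p} — t is true.

p=T, q=F, r=F, s=T, t=T, u=F, v=T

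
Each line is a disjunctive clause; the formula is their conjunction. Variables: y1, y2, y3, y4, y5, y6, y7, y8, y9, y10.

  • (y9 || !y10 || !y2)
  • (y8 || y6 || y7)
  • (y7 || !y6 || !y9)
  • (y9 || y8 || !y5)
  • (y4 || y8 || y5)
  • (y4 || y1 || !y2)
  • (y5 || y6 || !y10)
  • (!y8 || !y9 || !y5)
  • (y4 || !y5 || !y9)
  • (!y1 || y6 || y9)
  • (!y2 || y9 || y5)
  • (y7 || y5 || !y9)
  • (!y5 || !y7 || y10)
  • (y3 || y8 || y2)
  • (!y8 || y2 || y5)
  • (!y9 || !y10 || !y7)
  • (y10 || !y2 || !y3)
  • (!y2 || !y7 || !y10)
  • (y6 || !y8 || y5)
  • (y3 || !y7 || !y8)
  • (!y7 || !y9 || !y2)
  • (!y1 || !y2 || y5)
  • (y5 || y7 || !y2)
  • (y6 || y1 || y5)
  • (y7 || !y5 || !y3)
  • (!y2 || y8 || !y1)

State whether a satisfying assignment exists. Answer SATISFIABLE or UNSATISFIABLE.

SATISFIABLE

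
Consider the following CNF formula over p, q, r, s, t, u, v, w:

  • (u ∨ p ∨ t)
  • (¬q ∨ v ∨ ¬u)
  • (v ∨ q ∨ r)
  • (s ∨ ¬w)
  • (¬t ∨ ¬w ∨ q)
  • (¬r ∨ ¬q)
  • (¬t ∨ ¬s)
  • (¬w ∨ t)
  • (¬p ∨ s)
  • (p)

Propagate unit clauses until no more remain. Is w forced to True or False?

Unit clause (p) sets p = True.
From (¬p ∨ s) and p = True: s = True.
From (¬s ∨ ¬t) and s = True: t = False.
In (¬w ∨ t), t is now false; ¬w must hold, so w = False.

False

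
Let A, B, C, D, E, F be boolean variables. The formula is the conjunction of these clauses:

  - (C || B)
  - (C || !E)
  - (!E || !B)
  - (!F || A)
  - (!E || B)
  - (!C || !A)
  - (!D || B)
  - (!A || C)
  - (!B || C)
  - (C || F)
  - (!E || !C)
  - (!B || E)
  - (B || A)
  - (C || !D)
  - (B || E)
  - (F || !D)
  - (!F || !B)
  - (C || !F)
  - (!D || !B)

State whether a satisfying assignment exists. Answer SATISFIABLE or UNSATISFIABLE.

B = True:
  propagation gives E=False; an empty clause results — contradiction.
B = False:
  propagation gives C=True, E=False; an empty clause results — contradiction.
Every branch closes, so no satisfying assignment exists.

UNSATISFIABLE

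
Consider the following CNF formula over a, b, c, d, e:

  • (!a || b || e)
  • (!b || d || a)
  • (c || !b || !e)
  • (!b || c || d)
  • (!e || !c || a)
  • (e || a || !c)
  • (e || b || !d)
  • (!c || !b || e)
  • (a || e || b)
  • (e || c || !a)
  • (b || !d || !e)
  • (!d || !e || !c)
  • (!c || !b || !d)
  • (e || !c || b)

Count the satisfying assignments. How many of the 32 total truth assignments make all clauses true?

Satisfying assignments:
  a=0 b=0 c=0 d=0 e=1
  a=0 b=1 c=0 d=1 e=0
  a=1 b=0 c=0 d=0 e=1
  a=1 b=0 c=1 d=0 e=1
  a=1 b=1 c=1 d=0 e=1
Count: 5.

5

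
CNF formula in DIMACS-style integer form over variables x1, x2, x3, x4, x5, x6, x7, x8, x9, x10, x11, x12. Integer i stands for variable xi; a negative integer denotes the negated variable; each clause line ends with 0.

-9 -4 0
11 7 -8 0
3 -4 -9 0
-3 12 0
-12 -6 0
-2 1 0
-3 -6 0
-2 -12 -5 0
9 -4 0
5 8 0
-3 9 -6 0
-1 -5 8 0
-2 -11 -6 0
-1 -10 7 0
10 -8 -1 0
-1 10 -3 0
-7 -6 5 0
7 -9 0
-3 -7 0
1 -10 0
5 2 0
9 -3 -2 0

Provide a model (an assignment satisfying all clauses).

x1=False, x2=False, x3=False, x4=False, x5=True, x6=False, x7=True, x8=True, x9=False, x10=False, x11=True, x12=True

Check each clause:
  1. (~x9 \/ ~x4) — ~x4 is true.
  2. (x11 \/ ~x8 \/ x7) — x11 is true.
  3. (~x9 \/ ~x4 \/ x3) — ~x4 is true.
  4. (x12 \/ ~x3) — x12 is true.
  5. (~x6 \/ ~x12) — ~x6 is true.
  6. (x1 \/ ~x2) — ~x2 is true.
  7. (~x6 \/ ~x3) — ~x6 is true.
  8. (~x12 \/ ~x2 \/ ~x5) — ~x2 is true.
  9. (x9 \/ ~x4) — ~x4 is true.
  10. (x5 \/ x8) — x8 is true.
  11. (~x3 \/ ~x6 \/ x9) — ~x6 is true.
  12. (x8 \/ ~x1 \/ ~x5) — x8 is true.
  13. (~x2 \/ ~x11 \/ ~x6) — ~x6 is true.
  14. (x7 \/ ~x1 \/ ~x10) — ~x1 is true.
  15. (x10 \/ ~x8 \/ ~x1) — ~x1 is true.
  16. (x10 \/ ~x1 \/ ~x3) — ~x3 is true.
  17. (~x6 \/ ~x7 \/ x5) — ~x6 is true.
  18. (x7 \/ ~x9) — ~x9 is true.
  19. (~x3 \/ ~x7) — ~x3 is true.
  20. (~x10 \/ x1) — ~x10 is true.
  21. (x5 \/ x2) — x5 is true.
  22. (x9 \/ ~x2 \/ ~x3) — ~x3 is true.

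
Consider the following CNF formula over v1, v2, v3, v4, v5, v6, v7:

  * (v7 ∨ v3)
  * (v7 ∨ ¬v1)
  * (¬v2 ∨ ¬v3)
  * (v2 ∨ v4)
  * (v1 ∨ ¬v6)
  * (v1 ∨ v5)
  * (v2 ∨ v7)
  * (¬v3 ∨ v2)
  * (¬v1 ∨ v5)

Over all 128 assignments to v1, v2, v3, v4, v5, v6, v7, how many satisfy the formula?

Case analysis on v1 and v2:
  v1=T, v2=T: remaining (v3,v4,v5,v6,v7) ∈ {(F,F,T,F,T); (F,F,T,T,T); (F,T,T,F,T); (F,T,T,T,T)} — 4.
  v1=T, v2=F: remaining (v3,v4,v5,v6,v7) ∈ {(F,T,T,F,T); (F,T,T,T,T)} — 2.
  v1=F, v2=T: remaining (v3,v4,v5,v6,v7) ∈ {(F,F,T,F,T); (F,T,T,F,T)} — 2.
  v1=F, v2=F: remaining (v3,v4,v5,v6,v7) ∈ {(F,T,T,F,T)} — 1.
Total: 4 + 2 + 2 + 1 = 9.

9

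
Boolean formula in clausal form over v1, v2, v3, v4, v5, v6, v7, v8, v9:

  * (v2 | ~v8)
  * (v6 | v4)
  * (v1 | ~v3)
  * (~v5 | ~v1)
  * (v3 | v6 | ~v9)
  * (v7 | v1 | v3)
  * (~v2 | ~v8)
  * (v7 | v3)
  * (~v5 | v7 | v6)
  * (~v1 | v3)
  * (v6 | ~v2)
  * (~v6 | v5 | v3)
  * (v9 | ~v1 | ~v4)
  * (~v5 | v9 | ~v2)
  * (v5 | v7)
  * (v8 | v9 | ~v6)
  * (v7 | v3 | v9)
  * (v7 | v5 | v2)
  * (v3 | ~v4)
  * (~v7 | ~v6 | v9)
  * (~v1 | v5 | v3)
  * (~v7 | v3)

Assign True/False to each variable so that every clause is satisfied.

Set v1 = True and propagate.
  then v5 is forced to False.
  then v3 is forced to True.
  then v7 is forced to True.
Branch on v2: take v2 = True.
  then v8 is forced to False.
  then v6 is forced to True.
  then v9 is forced to True.
v4 is now unconstrained; take v4 = True.

v1 = True, v2 = True, v3 = True, v4 = True, v5 = False, v6 = True, v7 = True, v8 = False, v9 = True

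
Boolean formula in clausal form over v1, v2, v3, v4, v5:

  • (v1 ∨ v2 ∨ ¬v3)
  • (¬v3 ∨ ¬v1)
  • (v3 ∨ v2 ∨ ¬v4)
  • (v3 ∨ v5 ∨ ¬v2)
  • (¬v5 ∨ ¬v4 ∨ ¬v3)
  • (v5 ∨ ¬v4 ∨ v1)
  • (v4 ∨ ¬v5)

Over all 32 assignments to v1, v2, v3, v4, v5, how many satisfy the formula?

5

The models are:
  v1=0 v2=0 v3=0 v4=0 v5=0
  v1=0 v2=1 v3=0 v4=1 v5=1
  v1=0 v2=1 v3=1 v4=0 v5=0
  v1=1 v2=0 v3=0 v4=0 v5=0
  v1=1 v2=1 v3=0 v4=1 v5=1
That's 5 in total.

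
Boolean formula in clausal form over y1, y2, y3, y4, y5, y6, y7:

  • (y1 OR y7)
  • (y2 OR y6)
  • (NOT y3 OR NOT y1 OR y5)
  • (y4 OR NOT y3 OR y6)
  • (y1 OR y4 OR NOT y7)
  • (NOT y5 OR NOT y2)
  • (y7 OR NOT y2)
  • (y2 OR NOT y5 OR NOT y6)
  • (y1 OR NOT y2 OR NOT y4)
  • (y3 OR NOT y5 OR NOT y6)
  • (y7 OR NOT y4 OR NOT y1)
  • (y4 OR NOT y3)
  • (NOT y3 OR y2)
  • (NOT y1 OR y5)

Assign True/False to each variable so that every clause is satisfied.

y1=F  y2=F  y3=F  y4=T  y5=F  y6=T  y7=T

Check each clause:
  1. (y1 OR y7) — y7 is true.
  2. (y6 OR y2) — y6 is true.
  3. (y5 OR NOT y3 OR NOT y1) — NOT y3 is true.
  4. (NOT y3 OR y4 OR y6) — y4 is true.
  5. (NOT y7 OR y1 OR y4) — y4 is true.
  6. (NOT y5 OR NOT y2) — NOT y5 is true.
  7. (y7 OR NOT y2) — NOT y2 is true.
  8. (NOT y5 OR NOT y6 OR y2) — NOT y5 is true.
  9. (NOT y4 OR y1 OR NOT y2) — NOT y2 is true.
  10. (y3 OR NOT y6 OR NOT y5) — NOT y5 is true.
  11. (y7 OR NOT y1 OR NOT y4) — NOT y1 is true.
  12. (NOT y3 OR y4) — y4 is true.
  13. (y2 OR NOT y3) — NOT y3 is true.
  14. (y5 OR NOT y1) — NOT y1 is true.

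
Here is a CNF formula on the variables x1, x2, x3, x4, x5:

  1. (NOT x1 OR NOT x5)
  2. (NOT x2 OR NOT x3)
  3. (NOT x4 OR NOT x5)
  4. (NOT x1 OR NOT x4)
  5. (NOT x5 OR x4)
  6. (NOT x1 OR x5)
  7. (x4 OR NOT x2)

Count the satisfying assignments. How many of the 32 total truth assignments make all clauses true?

5

Satisfying assignments:
  x1=F x2=F x3=F x4=F x5=F
  x1=F x2=F x3=F x4=T x5=F
  x1=F x2=F x3=T x4=F x5=F
  x1=F x2=F x3=T x4=T x5=F
  x1=F x2=T x3=F x4=T x5=F
Count: 5.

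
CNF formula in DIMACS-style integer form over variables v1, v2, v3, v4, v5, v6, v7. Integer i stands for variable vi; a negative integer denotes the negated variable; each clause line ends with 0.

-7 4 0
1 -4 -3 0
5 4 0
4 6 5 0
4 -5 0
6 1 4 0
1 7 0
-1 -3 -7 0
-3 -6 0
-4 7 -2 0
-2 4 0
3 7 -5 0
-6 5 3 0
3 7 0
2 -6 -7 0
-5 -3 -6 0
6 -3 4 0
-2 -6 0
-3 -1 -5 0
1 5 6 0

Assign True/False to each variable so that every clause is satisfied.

v1 = True, v2 = False, v3 = False, v4 = True, v5 = False, v6 = False, v7 = True

Check each clause:
  1. (v4 \/ ~v7) — v4 is true.
  2. (~v4 \/ ~v3 \/ v1) — v1 is true.
  3. (v4 \/ v5) — v4 is true.
  4. (v4 \/ v6 \/ v5) — v4 is true.
  5. (~v5 \/ v4) — ~v5 is true.
  6. (v1 \/ v4 \/ v6) — v1 is true.
  7. (v7 \/ v1) — v1 is true.
  8. (~v1 \/ ~v3 \/ ~v7) — ~v3 is true.
  9. (~v3 \/ ~v6) — ~v6 is true.
  10. (~v4 \/ ~v2 \/ v7) — ~v2 is true.
  11. (~v2 \/ v4) — v4 is true.
  12. (v7 \/ v3 \/ ~v5) — ~v5 is true.
  13. (~v6 \/ v3 \/ v5) — ~v6 is true.
  14. (v7 \/ v3) — v7 is true.
  15. (v2 \/ ~v6 \/ ~v7) — ~v6 is true.
  16. (~v3 \/ ~v6 \/ ~v5) — ~v6 is true.
  17. (v6 \/ ~v3 \/ v4) — v4 is true.
  18. (~v2 \/ ~v6) — ~v6 is true.
  19. (~v3 \/ ~v1 \/ ~v5) — ~v5 is true.
  20. (v1 \/ v6 \/ v5) — v1 is true.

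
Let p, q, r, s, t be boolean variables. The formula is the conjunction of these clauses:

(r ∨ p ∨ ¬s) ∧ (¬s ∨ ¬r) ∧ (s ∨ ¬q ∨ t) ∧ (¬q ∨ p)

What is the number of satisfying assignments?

14

Split on s, then p.
  s=1, p=1: remaining (q,r,t) ∈ {(0,0,0); (0,0,1); (1,0,0); (1,0,1)} — 4.
  s=1, p=0: a clause becomes empty — 0.
  s=0, p=1: r free; 3 ways for (q,t) × 2^1 = 6.
  s=0, p=0: remaining (q,r,t) ∈ {(0,0,0); (0,0,1); (0,1,0); (0,1,1)} — 4.
Total: 4 + 0 + 6 + 4 = 14.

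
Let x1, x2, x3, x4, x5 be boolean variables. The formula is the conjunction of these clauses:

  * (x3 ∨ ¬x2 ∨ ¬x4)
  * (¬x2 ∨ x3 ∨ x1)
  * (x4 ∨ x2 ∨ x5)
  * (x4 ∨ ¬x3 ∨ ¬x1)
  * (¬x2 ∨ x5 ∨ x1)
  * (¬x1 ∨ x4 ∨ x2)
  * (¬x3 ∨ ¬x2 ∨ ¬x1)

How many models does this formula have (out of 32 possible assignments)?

14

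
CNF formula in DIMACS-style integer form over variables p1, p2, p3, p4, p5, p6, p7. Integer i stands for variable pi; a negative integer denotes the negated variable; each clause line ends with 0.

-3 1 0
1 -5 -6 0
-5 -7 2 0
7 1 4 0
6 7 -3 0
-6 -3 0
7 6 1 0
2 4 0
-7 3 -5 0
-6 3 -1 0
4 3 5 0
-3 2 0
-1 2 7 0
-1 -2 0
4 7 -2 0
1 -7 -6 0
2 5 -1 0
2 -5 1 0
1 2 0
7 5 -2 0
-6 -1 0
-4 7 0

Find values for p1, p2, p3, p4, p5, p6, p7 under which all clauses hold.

p1=0  p2=1  p3=0  p4=1  p5=0  p6=0  p7=1

Branch on p1: take p1 = False.
  then p3 is forced to False.
  then p2 is forced to True.
Set p4 = True and propagate.
  then p7 is forced to True.
  then p5 is forced to False.
  then p6 is forced to False.
Every clause has at least one true literal under this assignment.
Check each clause:
  1. {p1, ¬p3} — ¬p3 is true.
  2. {p1, ¬p5, ¬p6} — ¬p6 is true.
  3. {¬p5, p2, ¬p7} — p2 is true.
  4. {p4, p1, p7} — p4 is true.
  5. {p7, ¬p3, p6} — ¬p3 is true.
  6. {¬p6, ¬p3} — ¬p6 is true.
  7. {p1, p7, p6} — p7 is true.
  8. {p4, p2} — p2 is true.
  9. {¬p7, p3, ¬p5} — ¬p5 is true.
  10. {¬p6, ¬p1, p3} — ¬p6 is true.
  11. {p3, p5, p4} — p4 is true.
  12. {p2, ¬p3} — p2 is true.
  13. {p2, p7, ¬p1} — p2 is true.
  14. {¬p2, ¬p1} — ¬p1 is true.
  15. {¬p2, p7, p4} — p4 is true.
  16. {p1, ¬p7, ¬p6} — ¬p6 is true.
  17. {p5, ¬p1, p2} — p2 is true.
  18. {p2, p1, ¬p5} — p2 is true.
  19. {p2, p1} — p2 is true.
  20. {p5, ¬p2, p7} — p7 is true.
  21. {¬p6, ¬p1} — ¬p6 is true.
  22. {p7, ¬p4} — p7 is true.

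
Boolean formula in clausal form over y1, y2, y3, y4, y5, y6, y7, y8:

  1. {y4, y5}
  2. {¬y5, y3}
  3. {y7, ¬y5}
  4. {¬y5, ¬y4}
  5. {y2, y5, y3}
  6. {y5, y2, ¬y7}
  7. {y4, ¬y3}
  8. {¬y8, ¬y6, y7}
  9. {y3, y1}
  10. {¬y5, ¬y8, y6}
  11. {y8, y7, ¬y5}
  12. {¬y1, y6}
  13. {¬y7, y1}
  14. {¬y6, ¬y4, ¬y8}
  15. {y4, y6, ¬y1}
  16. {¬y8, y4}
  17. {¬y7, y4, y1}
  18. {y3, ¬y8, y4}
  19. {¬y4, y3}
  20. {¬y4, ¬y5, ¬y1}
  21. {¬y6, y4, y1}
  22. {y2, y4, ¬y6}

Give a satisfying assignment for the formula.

y1=F, y2=T, y3=T, y4=T, y5=F, y6=F, y7=F, y8=F

y2 occurs only positively in the remaining clauses — set y2 = True.
Try y1 = False.
  then y3 is forced to True.
  then y4 is forced to True.
  then y5 is forced to False.
  then y7 is forced to False.
Branch on y6: take y6 = False.
y8 is now unconstrained; take y8 = False.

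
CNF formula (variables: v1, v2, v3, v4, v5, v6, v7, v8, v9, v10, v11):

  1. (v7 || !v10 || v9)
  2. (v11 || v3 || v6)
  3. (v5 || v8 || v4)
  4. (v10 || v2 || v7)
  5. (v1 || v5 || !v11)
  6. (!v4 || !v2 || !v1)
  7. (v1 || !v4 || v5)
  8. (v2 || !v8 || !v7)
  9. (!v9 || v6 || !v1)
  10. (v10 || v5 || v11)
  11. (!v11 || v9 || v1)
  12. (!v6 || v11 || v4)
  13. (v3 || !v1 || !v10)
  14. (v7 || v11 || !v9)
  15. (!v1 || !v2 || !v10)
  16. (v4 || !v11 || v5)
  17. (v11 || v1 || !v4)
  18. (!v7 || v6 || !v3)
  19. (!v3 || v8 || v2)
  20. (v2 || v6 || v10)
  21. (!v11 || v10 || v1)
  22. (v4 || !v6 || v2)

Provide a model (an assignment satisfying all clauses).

Pure literal: v5 appears only positively; assign v5 = True.
Try v1 = False.
Branch on v2: take v2 = True.
Branch on v3: take v3 = False.
The remaining clauses are satisfied by v4 = False, v6 = True, v7 = False, v8 = False, v9 = True, v10 = True, v11 = True.
Every clause has at least one true literal under this assignment.

v1=0, v2=1, v3=0, v4=0, v5=1, v6=1, v7=0, v8=0, v9=1, v10=1, v11=1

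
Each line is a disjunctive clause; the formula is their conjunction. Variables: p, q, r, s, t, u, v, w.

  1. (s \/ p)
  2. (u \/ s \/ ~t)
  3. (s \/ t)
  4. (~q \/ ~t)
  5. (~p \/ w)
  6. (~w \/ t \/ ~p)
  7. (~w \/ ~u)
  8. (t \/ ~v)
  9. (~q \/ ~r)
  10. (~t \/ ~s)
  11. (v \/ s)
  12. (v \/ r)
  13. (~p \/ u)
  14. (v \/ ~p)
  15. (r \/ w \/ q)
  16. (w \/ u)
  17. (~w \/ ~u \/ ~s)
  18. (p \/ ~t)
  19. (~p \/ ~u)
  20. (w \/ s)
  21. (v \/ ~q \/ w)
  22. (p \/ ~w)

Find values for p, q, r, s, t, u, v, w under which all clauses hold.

p=False, q=False, r=True, s=True, t=False, u=True, v=False, w=False

Branch on p: take p = False.
  then s is forced to True.
  then t is forced to False.
  then v is forced to False.
  then r is forced to True.
  then q is forced to False.
  then w is forced to False.
  then u is forced to True.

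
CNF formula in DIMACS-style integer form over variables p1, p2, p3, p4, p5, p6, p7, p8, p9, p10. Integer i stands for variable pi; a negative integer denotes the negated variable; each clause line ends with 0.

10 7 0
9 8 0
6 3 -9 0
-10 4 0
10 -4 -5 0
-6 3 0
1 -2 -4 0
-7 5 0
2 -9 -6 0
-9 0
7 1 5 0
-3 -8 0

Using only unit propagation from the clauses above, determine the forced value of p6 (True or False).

False

Unit clause (~p9) sets p9 = False.
From (p8 | p9) and p9 = False: p8 = True.
From (~p8 | ~p3) and p8 = True: p3 = False.
(p3 | ~p6): since p3 = False, the clause reduces to (~p6). p6 = False.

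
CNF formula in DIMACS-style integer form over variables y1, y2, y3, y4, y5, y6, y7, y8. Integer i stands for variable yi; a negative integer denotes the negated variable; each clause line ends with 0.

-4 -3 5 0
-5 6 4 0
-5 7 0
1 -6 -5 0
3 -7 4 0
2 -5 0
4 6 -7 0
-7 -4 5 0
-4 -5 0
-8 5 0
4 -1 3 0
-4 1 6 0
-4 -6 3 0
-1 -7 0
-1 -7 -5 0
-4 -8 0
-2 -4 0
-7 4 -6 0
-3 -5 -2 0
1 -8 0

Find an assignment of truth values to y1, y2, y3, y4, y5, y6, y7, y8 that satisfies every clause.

y8 occurs only negated in the remaining clauses — set y8 = False.
Set y1 = False and propagate.
Branch on y2: take y2 = True.
  then y4 is forced to False.
For the remaining variables, y3 = False, y5 = False, y6 = False, y7 = False works.

y1=False, y2=True, y3=False, y4=False, y5=False, y6=False, y7=False, y8=False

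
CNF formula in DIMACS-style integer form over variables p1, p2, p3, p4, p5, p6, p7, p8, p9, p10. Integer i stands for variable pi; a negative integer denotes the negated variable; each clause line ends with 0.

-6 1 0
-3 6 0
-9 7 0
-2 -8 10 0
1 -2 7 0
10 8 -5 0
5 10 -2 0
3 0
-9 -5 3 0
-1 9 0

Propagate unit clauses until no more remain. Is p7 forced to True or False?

(p3) stands alone — p3 = True.
From (p6 | ~p3) and p3 = True: p6 = True.
From (p1 | ~p6) and p6 = True: p1 = True.
(p9 | ~p1) with p1 = True leaves only p9, so p9 = True.
(p7 | ~p9): since p9 = True, the clause reduces to (p7). p7 = True.

True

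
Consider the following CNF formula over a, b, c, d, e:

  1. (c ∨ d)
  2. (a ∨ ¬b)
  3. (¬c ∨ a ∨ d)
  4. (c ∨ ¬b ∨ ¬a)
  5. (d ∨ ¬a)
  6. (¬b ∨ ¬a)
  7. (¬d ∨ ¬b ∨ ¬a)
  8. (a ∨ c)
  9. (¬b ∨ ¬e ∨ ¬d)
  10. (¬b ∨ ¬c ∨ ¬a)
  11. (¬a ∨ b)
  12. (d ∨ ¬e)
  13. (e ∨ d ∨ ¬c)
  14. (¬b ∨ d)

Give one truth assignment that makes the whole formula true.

a=0, b=0, c=1, d=1, e=1

Check each clause:
  1. (c ∨ d) — c is true.
  2. (a ∨ ¬b) — ¬b is true.
  3. (a ∨ d ∨ ¬c) — d is true.
  4. (c ∨ ¬b ∨ ¬a) — c is true.
  5. (¬a ∨ d) — d is true.
  6. (¬b ∨ ¬a) — ¬b is true.
  7. (¬d ∨ ¬a ∨ ¬b) — ¬b is true.
  8. (a ∨ c) — c is true.
  9. (¬e ∨ ¬b ∨ ¬d) — ¬b is true.
  10. (¬c ∨ ¬a ∨ ¬b) — ¬b is true.
  11. (¬a ∨ b) — ¬a is true.
  12. (¬e ∨ d) — d is true.
  13. (¬c ∨ e ∨ d) — e is true.
  14. (¬b ∨ d) — d is true.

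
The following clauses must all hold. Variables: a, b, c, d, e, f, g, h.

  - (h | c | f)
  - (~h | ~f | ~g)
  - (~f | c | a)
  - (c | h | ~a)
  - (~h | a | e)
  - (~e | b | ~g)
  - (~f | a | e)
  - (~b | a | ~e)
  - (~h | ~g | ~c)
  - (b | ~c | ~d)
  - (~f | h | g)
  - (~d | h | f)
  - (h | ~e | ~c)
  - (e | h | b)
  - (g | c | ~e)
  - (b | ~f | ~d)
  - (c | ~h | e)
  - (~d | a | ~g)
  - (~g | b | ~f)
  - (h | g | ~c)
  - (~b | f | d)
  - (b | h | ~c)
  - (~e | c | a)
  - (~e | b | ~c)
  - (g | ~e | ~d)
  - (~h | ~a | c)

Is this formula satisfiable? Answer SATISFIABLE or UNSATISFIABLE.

Branch on a: take a = True.
Set b = True and propagate.
Try c = True.
For the remaining variables, d = False, e = False, f = True, g = False, h = True works.
Every clause has at least one true literal under this assignment.
So a=True, b=True, c=True, d=False, e=False, f=True, g=False, h=True is a satisfying assignment.

SATISFIABLE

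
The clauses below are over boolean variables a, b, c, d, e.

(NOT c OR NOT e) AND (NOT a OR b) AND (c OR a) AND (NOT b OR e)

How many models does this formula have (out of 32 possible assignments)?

4

The models are:
  a=0 b=0 c=1 d=0 e=0
  a=0 b=0 c=1 d=1 e=0
  a=1 b=1 c=0 d=0 e=1
  a=1 b=1 c=0 d=1 e=1
Count: 4.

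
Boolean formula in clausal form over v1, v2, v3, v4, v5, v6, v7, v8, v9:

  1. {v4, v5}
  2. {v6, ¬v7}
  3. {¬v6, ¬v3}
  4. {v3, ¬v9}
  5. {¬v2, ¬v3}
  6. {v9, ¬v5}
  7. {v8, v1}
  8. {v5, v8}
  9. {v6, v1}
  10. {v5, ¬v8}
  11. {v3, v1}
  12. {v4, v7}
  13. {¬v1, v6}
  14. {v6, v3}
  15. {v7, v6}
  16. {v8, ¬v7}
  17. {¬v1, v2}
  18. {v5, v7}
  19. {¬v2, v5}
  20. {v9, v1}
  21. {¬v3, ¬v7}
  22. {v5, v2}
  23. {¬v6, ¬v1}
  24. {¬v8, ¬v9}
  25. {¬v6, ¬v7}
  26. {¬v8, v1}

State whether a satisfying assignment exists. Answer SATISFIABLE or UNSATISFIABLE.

UNSATISFIABLE

v1 = True:
  propagation gives v6=True; an empty clause results — contradiction.
v1 = False:
  propagation gives v8=True; an empty clause results — contradiction.
Every branch closes, so no satisfying assignment exists.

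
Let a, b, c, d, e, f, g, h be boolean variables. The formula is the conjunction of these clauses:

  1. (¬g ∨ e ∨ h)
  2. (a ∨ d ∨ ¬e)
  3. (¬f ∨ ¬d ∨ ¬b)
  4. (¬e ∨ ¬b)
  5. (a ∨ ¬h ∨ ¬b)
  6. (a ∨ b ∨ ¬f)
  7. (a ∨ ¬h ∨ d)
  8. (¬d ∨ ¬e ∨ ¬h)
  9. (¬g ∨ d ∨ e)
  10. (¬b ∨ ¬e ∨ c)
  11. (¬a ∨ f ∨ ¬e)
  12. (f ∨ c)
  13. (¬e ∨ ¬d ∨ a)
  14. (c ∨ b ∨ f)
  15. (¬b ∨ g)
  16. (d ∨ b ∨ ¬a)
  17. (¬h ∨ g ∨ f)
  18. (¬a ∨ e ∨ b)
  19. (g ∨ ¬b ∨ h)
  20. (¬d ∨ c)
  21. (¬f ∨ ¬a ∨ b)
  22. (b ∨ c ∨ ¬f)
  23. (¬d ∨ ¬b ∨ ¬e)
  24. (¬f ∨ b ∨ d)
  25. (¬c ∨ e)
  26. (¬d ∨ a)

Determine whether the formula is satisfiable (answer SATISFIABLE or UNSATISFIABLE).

b = True:
  propagation gives e=False, g=True, h=True, a=True; an empty clause results — contradiction.
b = False:
  a = True:
    propagation gives d=True, e=True, h=False, f=True; an empty clause results — contradiction.
  a = False:
    propagation gives f=False, c=True, e=True, d=True; an empty clause results — contradiction.
Every branch closes, so no satisfying assignment exists.

UNSATISFIABLE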